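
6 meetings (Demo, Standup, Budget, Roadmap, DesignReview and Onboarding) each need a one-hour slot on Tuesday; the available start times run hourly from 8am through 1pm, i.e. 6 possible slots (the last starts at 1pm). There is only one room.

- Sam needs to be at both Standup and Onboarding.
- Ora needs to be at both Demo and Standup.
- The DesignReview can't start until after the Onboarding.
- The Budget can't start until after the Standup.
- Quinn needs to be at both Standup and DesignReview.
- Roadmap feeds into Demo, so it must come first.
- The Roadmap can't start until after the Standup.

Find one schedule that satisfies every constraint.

Onboarding in 12pm; Budget in 11am; Roadmap in 9am; Demo in 10am; DesignReview in 1pm; Standup in 8am

Checking: Standup(8am) before Roadmap(9am); Standup(8am) before Budget(11am); Onboarding(12pm) before DesignReview(1pm); Roadmap(9am) before Demo(10am); Demo(10am) != Standup(8am); Standup(8am) != Onboarding(12pm); Standup(8am) != DesignReview(1pm); max 1 per slot (cap 1).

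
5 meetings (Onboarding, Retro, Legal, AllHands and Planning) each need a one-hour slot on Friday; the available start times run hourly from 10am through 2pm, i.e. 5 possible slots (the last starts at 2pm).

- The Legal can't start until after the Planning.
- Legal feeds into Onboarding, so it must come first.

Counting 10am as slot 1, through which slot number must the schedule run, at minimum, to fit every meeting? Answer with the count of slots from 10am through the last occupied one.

3 slots

The precedence chain requires at least 3 distinct slots.
3 works (last occupied slot: 12pm): for example Planning=10am, Legal=11am, AllHands=10am, Retro=10am, Onboarding=12pm.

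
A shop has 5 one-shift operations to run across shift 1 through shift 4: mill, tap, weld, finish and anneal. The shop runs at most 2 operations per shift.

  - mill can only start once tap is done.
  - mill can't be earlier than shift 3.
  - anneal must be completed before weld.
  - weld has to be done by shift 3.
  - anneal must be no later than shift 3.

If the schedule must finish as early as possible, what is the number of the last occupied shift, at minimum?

shift 3

The precedence chain requires at least 2 distinct shifts.
With at most 2 per shift and 5 operations, at least 3 shifts are needed.
mill can't be placed before shift 3, so the schedule must run through at least shift 3.
3 works (last occupied shift: shift 3): for example finish in shift 2; weld in shift 2; mill in shift 3; anneal in shift 1; tap in shift 1.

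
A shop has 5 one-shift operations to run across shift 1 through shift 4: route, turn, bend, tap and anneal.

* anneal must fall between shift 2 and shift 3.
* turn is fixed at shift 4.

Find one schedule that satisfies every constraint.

anneal in shift 2, tap in shift 1, route in shift 1, bend in shift 1, turn in shift 4

Checking: turn=shift 4 in [shift 4,shift 4]; anneal=shift 2 in [shift 2,shift 3].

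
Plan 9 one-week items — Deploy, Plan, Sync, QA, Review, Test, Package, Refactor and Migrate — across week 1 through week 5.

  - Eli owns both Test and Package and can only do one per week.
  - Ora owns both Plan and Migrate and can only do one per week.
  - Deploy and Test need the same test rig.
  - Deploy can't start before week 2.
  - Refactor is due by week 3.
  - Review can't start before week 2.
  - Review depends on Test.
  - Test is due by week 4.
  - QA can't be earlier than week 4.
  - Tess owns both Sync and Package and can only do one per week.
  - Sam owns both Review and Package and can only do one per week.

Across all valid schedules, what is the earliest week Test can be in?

week 1

Test's own window allows nothing later than week 4.
Test at week 1 is achievable: Test=week 1, Refactor=week 1, Migrate=week 2, Sync=week 1, Review=week 2, Package=week 3, Deploy=week 2, Plan=week 1, QA=week 4.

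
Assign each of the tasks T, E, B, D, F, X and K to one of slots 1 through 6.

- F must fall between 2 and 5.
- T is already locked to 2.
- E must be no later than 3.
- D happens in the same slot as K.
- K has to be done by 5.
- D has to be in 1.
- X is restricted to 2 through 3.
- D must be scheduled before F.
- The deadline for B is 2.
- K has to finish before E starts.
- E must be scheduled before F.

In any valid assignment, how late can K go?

1

K's own window allows nothing later than 5; K must be in the same slot as D, which can't be after 1, so K is at most 1.
K at 1 is achievable: B=1, F=3, X=2, D=1, T=2, E=2, K=1.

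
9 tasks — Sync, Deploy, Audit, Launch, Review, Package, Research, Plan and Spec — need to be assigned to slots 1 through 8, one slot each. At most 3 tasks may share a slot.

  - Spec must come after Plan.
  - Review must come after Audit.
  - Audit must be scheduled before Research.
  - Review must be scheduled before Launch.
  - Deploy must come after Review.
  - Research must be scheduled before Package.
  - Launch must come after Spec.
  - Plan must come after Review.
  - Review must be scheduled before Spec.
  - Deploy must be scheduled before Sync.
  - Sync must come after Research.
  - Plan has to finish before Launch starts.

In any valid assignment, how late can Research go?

Precedence pushes Research to at least 2; downstream work caps Research at 7.
Research at 7 is achievable: Audit -> 1; Package -> 8; Review -> 2; Sync -> 8; Plan -> 3; Launch -> 5; Research -> 7; Deploy -> 3; Spec -> 4.

7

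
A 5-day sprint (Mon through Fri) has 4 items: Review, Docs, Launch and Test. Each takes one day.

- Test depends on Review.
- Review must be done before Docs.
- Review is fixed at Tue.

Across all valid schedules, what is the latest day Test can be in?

Fri

Precedence pushes Test to at least Wed.
Test at Fri is achievable: Review -> Tue; Test -> Fri; Launch -> Mon; Docs -> Wed.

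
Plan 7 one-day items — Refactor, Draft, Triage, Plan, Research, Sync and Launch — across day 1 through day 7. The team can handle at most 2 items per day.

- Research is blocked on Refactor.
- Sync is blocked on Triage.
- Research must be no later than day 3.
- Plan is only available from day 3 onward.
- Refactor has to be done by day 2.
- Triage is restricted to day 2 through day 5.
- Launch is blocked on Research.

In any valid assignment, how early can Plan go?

day 3

Plan is available from day 3.
Plan at day 3 is achievable: Launch in day 4; Triage in day 2; Research in day 2; Draft in day 1; Refactor in day 1; Sync in day 3; Plan in day 3.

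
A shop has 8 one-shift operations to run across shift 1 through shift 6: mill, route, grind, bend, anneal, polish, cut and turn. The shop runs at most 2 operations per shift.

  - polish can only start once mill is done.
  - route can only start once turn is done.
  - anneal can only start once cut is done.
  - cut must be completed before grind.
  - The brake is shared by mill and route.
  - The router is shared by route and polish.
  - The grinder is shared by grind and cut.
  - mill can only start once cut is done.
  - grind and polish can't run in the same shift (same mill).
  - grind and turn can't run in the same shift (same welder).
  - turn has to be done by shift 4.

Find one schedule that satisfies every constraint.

mill in shift 2, polish in shift 4, bend in shift 4, route in shift 3, turn in shift 1, anneal in shift 3, cut in shift 1, grind in shift 2

Checking: mill(shift 2) before polish(shift 4); cut(shift 1) before mill(shift 2); turn(shift 1) before route(shift 3); cut(shift 1) before anneal(shift 3); cut(shift 1) before grind(shift 2); grind(shift 2) != polish(shift 4); grind(shift 2) != turn(shift 1); grind(shift 2) != cut(shift 1); route(shift 3) != polish(shift 4); mill(shift 2) != route(shift 3); turn=shift 1 in [shift 1,shift 4]; max 2 per shift (cap 2).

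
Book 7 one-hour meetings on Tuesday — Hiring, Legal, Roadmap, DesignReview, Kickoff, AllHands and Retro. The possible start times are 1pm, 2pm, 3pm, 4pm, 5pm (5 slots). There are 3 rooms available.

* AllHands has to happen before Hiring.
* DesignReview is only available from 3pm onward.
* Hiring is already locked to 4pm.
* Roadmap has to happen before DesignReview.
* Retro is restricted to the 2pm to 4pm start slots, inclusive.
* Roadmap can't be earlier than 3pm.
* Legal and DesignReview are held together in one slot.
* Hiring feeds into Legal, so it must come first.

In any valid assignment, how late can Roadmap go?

4pm

Roadmap is available from 3pm; downstream work caps Roadmap at 4pm.
Roadmap at 4pm is achievable: Roadmap -> 4pm, DesignReview -> 5pm, Hiring -> 4pm, AllHands -> 1pm, Kickoff -> 1pm, Legal -> 5pm, Retro -> 2pm.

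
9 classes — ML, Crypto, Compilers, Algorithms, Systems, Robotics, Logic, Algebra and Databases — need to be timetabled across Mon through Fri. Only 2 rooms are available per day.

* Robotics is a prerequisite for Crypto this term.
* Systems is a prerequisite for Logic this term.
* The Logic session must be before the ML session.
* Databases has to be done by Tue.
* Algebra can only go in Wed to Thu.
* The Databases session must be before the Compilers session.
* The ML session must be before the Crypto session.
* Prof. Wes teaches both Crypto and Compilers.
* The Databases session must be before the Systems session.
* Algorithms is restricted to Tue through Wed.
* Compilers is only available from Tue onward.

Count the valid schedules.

Enumerating: Compilers=Thu; Logic=Wed; Systems=Tue; Algebra=Wed; Crypto=Fri; ML=Thu; Algorithms=Tue; Robotics=Mon; Databases=Mon | Robotics=Mon; Systems=Tue; ML=Thu; Databases=Mon; Algorithms=Tue; Compilers=Wed; Crypto=Fri; Algebra=Thu; Logic=Wed | ML -> Thu; Algebra -> Thu; Compilers -> Tue; Crypto -> Fri; Robotics -> Mon; Logic -> Wed; Algorithms -> Wed; Databases -> Mon; Systems -> Tue.

3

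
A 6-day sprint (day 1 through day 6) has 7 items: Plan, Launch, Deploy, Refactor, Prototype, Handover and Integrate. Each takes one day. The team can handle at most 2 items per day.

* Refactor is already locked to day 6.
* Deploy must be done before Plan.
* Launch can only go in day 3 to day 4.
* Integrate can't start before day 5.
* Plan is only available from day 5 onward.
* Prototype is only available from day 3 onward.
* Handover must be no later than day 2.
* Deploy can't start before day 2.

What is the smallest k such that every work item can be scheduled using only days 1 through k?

6 days

The precedence chain requires at least 2 distinct days.
With at most 2 per day and 7 work items, at least 4 days are needed.
Refactor can't be placed before day 6, so the schedule must run through at least day 6.
6 works (last occupied day: day 6): for example Deploy=day 2, Integrate=day 5, Prototype=day 3, Refactor=day 6, Plan=day 5, Handover=day 1, Launch=day 3.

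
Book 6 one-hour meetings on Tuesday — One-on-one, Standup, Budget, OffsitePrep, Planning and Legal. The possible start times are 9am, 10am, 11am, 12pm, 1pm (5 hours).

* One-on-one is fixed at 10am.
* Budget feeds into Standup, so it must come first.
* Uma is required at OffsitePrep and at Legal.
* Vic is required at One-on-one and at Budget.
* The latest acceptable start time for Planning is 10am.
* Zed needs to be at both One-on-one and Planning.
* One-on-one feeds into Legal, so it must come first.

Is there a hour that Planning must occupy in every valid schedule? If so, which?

9am

Planning's window is 9am–10am.
One-on-one is fixed at 10am, and Planning can't share a hour with One-on-one.
So Planning must be 9am.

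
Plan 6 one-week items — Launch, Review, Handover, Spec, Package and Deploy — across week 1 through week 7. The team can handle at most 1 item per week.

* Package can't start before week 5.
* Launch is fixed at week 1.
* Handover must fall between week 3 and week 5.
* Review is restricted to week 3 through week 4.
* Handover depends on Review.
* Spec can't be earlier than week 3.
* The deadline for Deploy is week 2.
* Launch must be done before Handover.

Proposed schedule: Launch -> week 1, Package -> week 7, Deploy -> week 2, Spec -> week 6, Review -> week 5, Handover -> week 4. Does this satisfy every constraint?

Launch is fixed at week 1 — holds.
Spec can't be earlier than week 3 — holds.
Review is restricted to week 3 through week 4 — violated.
Launch must be done before Handover — holds.
Handover must fall between week 3 and week 5 — holds.
Package can't start before week 5 — holds.
The team can handle at most 1 item per week — holds.
Handover depends on Review — violated.
The deadline for Deploy is week 2 — holds.

No — it violates: Handover depends on Review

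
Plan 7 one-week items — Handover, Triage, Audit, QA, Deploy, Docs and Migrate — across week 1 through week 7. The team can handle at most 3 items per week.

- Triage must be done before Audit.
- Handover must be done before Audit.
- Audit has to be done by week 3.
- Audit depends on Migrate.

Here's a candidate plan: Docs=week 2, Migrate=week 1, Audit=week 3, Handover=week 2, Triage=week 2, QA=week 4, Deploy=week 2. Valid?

Audit has to be done by week 3 — holds.
The team can handle at most 3 items per week — violated.
Handover must be done before Audit — holds.
Audit depends on Migrate — holds.
Triage must be done before Audit — holds.

No. The team can handle at most 3 items per week is not satisfied.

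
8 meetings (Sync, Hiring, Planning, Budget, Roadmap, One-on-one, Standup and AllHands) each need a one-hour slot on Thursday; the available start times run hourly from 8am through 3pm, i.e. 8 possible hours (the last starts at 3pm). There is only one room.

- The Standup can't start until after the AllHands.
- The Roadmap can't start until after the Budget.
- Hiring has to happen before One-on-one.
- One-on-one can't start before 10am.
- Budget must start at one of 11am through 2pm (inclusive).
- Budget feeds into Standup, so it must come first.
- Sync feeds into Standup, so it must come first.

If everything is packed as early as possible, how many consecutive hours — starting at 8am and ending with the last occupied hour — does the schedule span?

8

The precedence chain requires at least 2 distinct hours.
With at most 1 per hour and 8 meetings, at least 8 hours are needed.
Propagating the time windows through the other constraints, Roadmap can't land before 12pm — that is hour 5 counting from 8am — so the schedule must run through at least 5 hours.
8 works (last occupied hour: 3pm): for example Budget in 11am; Planning in 3pm; Sync in 8am; Standup in 1pm; AllHands in 12pm; Hiring in 9am; One-on-one in 10am; Roadmap in 2pm.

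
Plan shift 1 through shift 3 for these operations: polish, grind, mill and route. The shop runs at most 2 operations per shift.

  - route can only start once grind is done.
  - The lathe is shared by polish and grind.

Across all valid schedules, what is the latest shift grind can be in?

Downstream work caps grind at shift 2.
grind at shift 2 is achievable: route=shift 3, polish=shift 1, grind=shift 2, mill=shift 1.

shift 2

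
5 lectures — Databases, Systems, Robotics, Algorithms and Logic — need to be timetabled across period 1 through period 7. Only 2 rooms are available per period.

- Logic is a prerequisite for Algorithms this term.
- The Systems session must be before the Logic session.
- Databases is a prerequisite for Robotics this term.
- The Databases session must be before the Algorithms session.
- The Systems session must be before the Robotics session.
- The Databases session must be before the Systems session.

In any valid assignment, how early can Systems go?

Precedence pushes Systems to at least period 2; downstream work caps Systems at period 5.
Systems at period 2 is achievable: Databases in period 1; Robotics in period 3; Algorithms in period 4; Systems in period 2; Logic in period 3.

period 2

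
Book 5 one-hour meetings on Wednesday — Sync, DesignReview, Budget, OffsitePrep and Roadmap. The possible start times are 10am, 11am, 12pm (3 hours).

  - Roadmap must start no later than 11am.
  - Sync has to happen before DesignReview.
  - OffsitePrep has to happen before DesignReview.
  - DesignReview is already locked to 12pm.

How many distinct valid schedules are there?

24

Splitting on Sync: it can be 10am (12), 11am (12). Listing each branch's schedules as (DesignReview, Budget, OffsitePrep, Roadmap):
Sync=10am: (12pm,10am,10am,10am) (12pm,10am,10am,11am) (12pm,10am,11am,10am) (12pm,10am,11am,11am) (12pm,11am,10am,10am) (12pm,11am,10am,11am) (12pm,11am,11am,10am) (12pm,11am,11am,11am) (12pm,12pm,10am,10am) (12pm,12pm,10am,11am) (12pm,12pm,11am,10am) (12pm,12pm,11am,11am) — 12.
Sync=11am: (12pm,10am,10am,10am) (12pm,10am,10am,11am) (12pm,10am,11am,10am) (12pm,10am,11am,11am) (12pm,11am,10am,10am) (12pm,11am,10am,11am) (12pm,11am,11am,10am) (12pm,11am,11am,11am) (12pm,12pm,10am,10am) (12pm,12pm,10am,11am) (12pm,12pm,11am,10am) (12pm,12pm,11am,11am) — 12.
Summing: 12 + 12 = 24.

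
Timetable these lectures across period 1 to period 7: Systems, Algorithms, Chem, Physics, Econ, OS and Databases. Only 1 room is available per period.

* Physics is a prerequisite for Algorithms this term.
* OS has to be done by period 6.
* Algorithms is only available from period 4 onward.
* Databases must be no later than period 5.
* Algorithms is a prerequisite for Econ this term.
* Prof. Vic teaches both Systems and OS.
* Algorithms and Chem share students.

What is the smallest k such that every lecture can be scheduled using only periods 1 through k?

7

The precedence chain requires at least 3 distinct periods.
With at most 1 per period and 7 lectures, at least 7 periods are needed.
Propagating the time windows through the other constraints, Econ can't land before period 5, so the schedule must run through at least period 5.
7 works (last occupied period: period 7): for example Chem=period 7, Physics=period 3, Algorithms=period 4, Systems=period 6, Databases=period 1, Econ=period 5, OS=period 2.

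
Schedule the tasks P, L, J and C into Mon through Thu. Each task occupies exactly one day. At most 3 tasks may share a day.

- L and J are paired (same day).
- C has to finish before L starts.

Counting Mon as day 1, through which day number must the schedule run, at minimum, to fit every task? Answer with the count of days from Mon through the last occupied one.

2

The precedence chain requires at least 2 distinct days.
With at most 3 per day and 4 tasks, at least 2 days are needed.
2 works (last occupied day: Tue): for example L=Tue, P=Mon, J=Tue, C=Mon.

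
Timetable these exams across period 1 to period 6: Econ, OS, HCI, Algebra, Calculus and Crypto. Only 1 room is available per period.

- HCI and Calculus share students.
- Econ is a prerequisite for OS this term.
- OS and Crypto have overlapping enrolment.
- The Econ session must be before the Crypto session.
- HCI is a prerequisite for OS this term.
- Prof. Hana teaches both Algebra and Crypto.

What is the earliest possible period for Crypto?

period 2

Precedence pushes Crypto to at least period 2.
Crypto at period 2 is achievable: Crypto=period 2; Algebra=period 5; OS=period 4; Econ=period 1; HCI=period 3; Calculus=period 6.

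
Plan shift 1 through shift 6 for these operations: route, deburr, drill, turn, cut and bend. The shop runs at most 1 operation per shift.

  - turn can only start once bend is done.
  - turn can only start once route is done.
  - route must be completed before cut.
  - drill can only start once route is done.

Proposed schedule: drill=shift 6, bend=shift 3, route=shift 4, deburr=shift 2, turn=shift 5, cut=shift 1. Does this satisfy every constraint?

The shop runs at most 1 operation per shift — holds.
turn can only start once route is done — holds.
route must be completed before cut — violated.
turn can only start once bend is done — holds.
drill can only start once route is done — holds.

No — it violates: route must be completed before cut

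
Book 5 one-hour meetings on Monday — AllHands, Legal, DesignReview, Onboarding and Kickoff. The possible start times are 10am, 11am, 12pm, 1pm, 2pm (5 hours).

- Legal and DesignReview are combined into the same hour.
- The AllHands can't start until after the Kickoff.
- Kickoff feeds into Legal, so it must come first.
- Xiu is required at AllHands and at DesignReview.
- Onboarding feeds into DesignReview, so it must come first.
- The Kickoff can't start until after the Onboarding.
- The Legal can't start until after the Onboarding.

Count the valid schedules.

10

Splitting on AllHands: it can be 12pm (2), 1pm (4), 2pm (4). Listing each branch's schedules as (Legal, DesignReview, Onboarding, Kickoff):
AllHands=12pm: (1pm,1pm,10am,11am) (2pm,2pm,10am,11am) — 2.
AllHands=1pm: (12pm,12pm,10am,11am) (2pm,2pm,10am,11am) (2pm,2pm,10am,12pm) (2pm,2pm,11am,12pm) — 4.
AllHands=2pm: (12pm,12pm,10am,11am) (1pm,1pm,10am,11am) (1pm,1pm,10am,12pm) (1pm,1pm,11am,12pm) — 4.
Summing: 2 + 4 + 4 = 10.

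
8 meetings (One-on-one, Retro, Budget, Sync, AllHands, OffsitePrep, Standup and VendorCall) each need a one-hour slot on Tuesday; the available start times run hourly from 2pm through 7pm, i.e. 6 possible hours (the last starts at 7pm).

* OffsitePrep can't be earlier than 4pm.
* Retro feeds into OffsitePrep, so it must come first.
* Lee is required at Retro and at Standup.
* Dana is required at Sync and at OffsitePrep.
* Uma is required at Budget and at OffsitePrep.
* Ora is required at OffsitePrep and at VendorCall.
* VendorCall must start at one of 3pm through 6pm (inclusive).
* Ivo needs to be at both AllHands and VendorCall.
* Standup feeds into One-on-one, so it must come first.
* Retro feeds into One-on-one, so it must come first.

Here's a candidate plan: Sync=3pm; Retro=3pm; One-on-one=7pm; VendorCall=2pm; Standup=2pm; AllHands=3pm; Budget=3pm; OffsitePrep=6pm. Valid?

Invalid. VendorCall must start at one of 3pm through 6pm (inclusive).

Lee is required at Retro and at Standup — holds.
Ora is required at OffsitePrep and at VendorCall — holds.
Dana is required at Sync and at OffsitePrep — holds.
Standup feeds into One-on-one, so it must come first — holds.
Ivo needs to be at both AllHands and VendorCall — holds.
Retro feeds into One-on-one, so it must come first — holds.
OffsitePrep can't be earlier than 4pm — holds.
Uma is required at Budget and at OffsitePrep — holds.
Retro feeds into OffsitePrep, so it must come first — holds.
VendorCall must start at one of 3pm through 6pm (inclusive) — violated.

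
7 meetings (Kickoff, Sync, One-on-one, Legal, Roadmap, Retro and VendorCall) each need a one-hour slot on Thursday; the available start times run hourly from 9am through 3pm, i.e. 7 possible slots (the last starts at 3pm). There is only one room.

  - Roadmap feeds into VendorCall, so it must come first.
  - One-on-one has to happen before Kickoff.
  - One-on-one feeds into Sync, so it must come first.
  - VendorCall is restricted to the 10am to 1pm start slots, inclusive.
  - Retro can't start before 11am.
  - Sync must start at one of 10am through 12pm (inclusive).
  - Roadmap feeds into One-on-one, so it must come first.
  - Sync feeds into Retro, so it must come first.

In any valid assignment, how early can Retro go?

Retro is available from 11am; precedence pushes Retro to at least 12pm.
Retro at 12pm is achievable: Roadmap=9am; One-on-one=10am; Sync=11am; VendorCall=1pm; Kickoff=2pm; Retro=12pm; Legal=3pm.

12pm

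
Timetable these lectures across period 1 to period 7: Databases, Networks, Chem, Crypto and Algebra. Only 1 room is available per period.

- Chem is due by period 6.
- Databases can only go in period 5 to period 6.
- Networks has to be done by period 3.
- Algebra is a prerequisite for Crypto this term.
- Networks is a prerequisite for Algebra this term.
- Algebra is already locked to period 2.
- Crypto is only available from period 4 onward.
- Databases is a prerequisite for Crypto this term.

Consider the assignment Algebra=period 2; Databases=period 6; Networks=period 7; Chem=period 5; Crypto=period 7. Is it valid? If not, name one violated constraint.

Invalid. Networks has to be done by period 3.

Algebra is already locked to period 2 — holds.
Networks has to be done by period 3 — violated.
Chem is due by period 6 — holds.
Algebra is a prerequisite for Crypto this term — holds.
Only 1 room is available per period — violated.
Networks is a prerequisite for Algebra this term — violated.
Crypto is only available from period 4 onward — holds.
Databases is a prerequisite for Crypto this term — holds.
Databases can only go in period 5 to period 6 — holds.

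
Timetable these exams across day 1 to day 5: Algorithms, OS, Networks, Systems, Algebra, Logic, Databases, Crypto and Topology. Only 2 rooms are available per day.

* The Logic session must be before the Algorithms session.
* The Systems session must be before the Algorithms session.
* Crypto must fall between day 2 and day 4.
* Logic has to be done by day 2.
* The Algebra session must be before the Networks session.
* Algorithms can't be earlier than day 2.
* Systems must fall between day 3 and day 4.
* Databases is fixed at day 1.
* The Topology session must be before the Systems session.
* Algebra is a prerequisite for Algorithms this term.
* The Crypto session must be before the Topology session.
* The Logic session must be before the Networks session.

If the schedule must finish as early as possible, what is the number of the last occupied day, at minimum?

day 5

The precedence chain requires at least 4 distinct days.
With at most 2 per day and 9 exams, at least 5 days are needed.
Propagating the time windows through the other constraints, Algorithms can't land before day 5, so the schedule must run through at least day 5.
5 works (last occupied day: day 5): for example Networks in day 3; Algorithms in day 5; Algebra in day 2; Logic in day 1; Databases in day 1; Systems in day 4; Crypto in day 2; Topology in day 3; OS in day 4.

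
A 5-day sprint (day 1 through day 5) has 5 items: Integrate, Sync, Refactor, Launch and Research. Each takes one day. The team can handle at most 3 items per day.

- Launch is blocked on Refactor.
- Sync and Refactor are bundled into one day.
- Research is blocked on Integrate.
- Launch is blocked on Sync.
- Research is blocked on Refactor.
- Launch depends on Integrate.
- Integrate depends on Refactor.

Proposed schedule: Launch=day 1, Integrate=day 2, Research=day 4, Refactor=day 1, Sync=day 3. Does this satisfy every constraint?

Invalid. Launch is blocked on Sync.

Launch depends on Integrate — violated.
The team can handle at most 3 items per day — holds.
Integrate depends on Refactor — holds.
Launch is blocked on Refactor — violated.
Research is blocked on Integrate — holds.
Research is blocked on Refactor — holds.
Sync and Refactor are bundled into one day — violated.
Launch is blocked on Sync — violated.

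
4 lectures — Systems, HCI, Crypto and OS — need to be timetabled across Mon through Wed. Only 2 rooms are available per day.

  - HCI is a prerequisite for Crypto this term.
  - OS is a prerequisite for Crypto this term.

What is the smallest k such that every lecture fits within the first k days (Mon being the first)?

2

The precedence chain requires at least 2 distinct days.
With at most 2 per day and 4 lectures, at least 2 days are needed.
2 works (last occupied day: Tue): for example Systems -> Tue, HCI -> Mon, Crypto -> Tue, OS -> Mon.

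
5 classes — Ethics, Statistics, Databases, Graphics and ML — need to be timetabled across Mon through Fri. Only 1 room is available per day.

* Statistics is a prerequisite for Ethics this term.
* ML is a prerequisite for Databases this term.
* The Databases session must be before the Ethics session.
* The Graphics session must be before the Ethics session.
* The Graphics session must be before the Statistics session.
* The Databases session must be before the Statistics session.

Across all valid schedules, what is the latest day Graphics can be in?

Wed

Downstream work caps Graphics at Wed.
Graphics at Wed is achievable: ML -> Mon; Ethics -> Fri; Statistics -> Thu; Databases -> Tue; Graphics -> Wed.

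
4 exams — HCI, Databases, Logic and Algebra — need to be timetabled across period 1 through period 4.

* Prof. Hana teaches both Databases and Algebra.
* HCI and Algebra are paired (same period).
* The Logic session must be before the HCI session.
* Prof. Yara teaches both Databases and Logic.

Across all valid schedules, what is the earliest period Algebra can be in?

period 2

Algebra must be in the same period as HCI, which can't be before period 2, so Algebra is at least period 2.
Algebra at period 2 is achievable: Logic -> period 1; HCI -> period 2; Algebra -> period 2; Databases -> period 3.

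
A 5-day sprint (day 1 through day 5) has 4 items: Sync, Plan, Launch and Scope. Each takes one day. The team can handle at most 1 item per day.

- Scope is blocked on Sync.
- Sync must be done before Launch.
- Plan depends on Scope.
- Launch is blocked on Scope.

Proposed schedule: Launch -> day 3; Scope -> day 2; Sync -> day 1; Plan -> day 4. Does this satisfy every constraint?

Sync must be done before Launch — holds.
Plan depends on Scope — holds.
The team can handle at most 1 item per day — holds.
Scope is blocked on Sync — holds.
Launch is blocked on Scope — holds.

Yes, all constraints hold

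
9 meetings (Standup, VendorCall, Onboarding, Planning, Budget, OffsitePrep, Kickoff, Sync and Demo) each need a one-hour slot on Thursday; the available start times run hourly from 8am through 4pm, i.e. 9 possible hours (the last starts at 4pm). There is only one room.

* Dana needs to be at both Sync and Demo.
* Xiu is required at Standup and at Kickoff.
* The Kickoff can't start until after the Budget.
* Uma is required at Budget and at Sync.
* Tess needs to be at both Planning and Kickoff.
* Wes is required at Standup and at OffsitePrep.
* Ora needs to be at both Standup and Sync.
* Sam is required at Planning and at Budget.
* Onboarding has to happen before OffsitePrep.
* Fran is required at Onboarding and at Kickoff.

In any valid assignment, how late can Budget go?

Downstream work caps Budget at 3pm.
Budget at 3pm is achievable: Sync -> 1pm; Standup -> 10am; Kickoff -> 4pm; Demo -> 2pm; Budget -> 3pm; VendorCall -> 11am; Onboarding -> 8am; OffsitePrep -> 9am; Planning -> 12pm.

3pm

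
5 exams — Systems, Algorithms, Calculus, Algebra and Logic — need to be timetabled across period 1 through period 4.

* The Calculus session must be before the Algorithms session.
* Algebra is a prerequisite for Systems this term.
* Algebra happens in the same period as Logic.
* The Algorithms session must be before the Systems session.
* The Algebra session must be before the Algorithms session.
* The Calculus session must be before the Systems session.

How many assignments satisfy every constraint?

Splitting on Systems: it can be period 3 (1), period 4 (5). Listing each branch's schedules as (Algorithms, Calculus, Algebra, Logic) by period number:
Systems=period 3: (2,1,1,1) — 1.
Systems=period 4: (2,1,1,1) (3,1,1,1) (3,1,2,2) (3,2,1,1) (3,2,2,2) — 5.
Summing: 1 + 5 = 6.

6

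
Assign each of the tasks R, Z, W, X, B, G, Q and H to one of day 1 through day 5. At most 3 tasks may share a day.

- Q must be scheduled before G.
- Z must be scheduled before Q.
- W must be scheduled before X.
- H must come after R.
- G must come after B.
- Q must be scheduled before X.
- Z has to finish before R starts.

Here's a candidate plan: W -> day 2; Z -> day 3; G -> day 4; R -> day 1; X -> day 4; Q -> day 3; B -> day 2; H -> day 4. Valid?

No. Z has to finish before R starts is not satisfied.

Z must be scheduled before Q — violated.
Z has to finish before R starts — violated.
Q must be scheduled before X — holds.
W must be scheduled before X — holds.
Q must be scheduled before G — holds.
At most 3 tasks may share a day — holds.
H must come after R — holds.
G must come after B — holds.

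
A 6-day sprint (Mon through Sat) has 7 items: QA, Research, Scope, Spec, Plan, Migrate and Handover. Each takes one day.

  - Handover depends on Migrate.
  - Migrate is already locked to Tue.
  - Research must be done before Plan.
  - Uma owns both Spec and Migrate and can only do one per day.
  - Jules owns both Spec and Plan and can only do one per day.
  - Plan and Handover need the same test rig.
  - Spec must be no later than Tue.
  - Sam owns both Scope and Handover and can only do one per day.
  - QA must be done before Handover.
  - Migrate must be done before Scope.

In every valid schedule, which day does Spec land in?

Spec's window is Mon–Tue.
Migrate is fixed at Tue, and Spec can't share a day with Migrate.
So Spec must be Mon.

Mon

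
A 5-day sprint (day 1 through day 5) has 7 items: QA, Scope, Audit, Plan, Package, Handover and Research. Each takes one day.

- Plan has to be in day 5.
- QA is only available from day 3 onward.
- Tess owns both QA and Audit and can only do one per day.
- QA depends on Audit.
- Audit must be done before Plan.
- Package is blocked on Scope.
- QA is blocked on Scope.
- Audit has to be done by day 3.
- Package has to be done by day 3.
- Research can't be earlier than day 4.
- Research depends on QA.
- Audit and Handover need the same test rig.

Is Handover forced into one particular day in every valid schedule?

Handover can be day 1 (e.g. Audit -> day 2; Plan -> day 5; Package -> day 2; Handover -> day 1; Research -> day 4; QA -> day 3; Scope -> day 1) or day 2 (e.g. QA -> day 3, Audit -> day 1, Plan -> day 5, Package -> day 2, Research -> day 4, Scope -> day 1, Handover -> day 2).

No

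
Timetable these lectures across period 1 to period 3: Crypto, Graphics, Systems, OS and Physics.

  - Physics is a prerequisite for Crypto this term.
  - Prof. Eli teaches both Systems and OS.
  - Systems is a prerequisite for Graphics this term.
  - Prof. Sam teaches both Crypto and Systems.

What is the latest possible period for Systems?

period 2

Downstream work caps Systems at period 2.
Systems at period 2 is achievable: Systems=period 2; Graphics=period 3; Physics=period 1; Crypto=period 3; OS=period 1.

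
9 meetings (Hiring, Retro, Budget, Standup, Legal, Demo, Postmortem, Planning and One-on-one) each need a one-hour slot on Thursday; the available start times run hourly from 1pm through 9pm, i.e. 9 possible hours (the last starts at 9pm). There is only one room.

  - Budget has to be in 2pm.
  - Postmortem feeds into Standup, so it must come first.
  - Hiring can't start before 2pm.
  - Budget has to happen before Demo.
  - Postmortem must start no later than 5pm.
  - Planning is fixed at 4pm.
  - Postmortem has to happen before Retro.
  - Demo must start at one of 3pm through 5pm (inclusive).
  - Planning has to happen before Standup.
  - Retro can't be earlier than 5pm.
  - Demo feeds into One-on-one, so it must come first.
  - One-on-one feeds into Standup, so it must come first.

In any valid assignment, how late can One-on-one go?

Precedence pushes One-on-one to at least 4pm; downstream work caps One-on-one at 8pm.
One-on-one at 8pm is achievable: Legal in 7pm; Standup in 9pm; Budget in 2pm; Retro in 5pm; Postmortem in 1pm; Hiring in 6pm; Planning in 4pm; Demo in 3pm; One-on-one in 8pm.

8pm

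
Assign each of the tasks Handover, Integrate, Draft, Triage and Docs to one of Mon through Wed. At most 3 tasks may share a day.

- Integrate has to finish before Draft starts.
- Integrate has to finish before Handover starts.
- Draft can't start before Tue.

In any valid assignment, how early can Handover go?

Tue

Precedence pushes Handover to at least Tue.
Handover at Tue is achievable: Docs=Mon; Triage=Mon; Integrate=Mon; Handover=Tue; Draft=Tue.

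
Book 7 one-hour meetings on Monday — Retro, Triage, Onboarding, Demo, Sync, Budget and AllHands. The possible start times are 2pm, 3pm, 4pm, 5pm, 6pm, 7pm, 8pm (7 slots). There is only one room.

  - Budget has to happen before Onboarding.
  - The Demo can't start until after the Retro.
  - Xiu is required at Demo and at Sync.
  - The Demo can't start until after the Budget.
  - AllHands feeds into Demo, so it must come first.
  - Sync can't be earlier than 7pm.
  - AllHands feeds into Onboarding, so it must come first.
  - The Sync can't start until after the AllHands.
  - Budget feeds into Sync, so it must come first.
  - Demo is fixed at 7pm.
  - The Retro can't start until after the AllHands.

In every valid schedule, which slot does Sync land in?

8pm

Sync's window is 7pm–8pm.
Demo is fixed at 7pm, and Sync can't share a slot with Demo.
So Sync must be 8pm.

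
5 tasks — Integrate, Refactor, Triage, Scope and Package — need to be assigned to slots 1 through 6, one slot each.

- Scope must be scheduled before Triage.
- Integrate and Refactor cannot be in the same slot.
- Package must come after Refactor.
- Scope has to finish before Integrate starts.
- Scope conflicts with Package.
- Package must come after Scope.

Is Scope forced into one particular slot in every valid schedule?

Scope can be 1 (e.g. Package -> 2, Triage -> 2, Scope -> 1, Integrate -> 2, Refactor -> 1) or 2 (e.g. Scope=2, Integrate=3, Package=3, Refactor=1, Triage=3).

No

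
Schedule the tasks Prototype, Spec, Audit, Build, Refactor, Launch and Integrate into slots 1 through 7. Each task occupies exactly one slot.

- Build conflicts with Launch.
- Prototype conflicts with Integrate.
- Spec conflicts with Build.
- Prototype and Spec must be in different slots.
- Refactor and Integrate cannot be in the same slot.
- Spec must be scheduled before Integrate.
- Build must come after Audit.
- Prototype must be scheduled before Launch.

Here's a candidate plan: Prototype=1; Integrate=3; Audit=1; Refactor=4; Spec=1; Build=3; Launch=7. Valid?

Spec conflicts with Build — holds.
Prototype must be scheduled before Launch — holds.
Spec must be scheduled before Integrate — holds.
Build conflicts with Launch — holds.
Prototype conflicts with Integrate — holds.
Refactor and Integrate cannot be in the same slot — holds.
Prototype and Spec must be in different slots — violated.
Build must come after Audit — holds.

No. Prototype and Spec must be in different slots is not satisfied.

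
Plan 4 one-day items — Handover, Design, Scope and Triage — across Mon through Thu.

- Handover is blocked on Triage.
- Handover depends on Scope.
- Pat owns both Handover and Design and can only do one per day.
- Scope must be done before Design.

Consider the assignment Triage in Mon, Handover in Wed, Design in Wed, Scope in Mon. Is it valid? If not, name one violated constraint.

No. Pat owns both Handover and Design and can only do one per day is not satisfied.

Scope must be done before Design — holds.
Pat owns both Handover and Design and can only do one per day — violated.
Handover is blocked on Triage — holds.
Handover depends on Scope — holds.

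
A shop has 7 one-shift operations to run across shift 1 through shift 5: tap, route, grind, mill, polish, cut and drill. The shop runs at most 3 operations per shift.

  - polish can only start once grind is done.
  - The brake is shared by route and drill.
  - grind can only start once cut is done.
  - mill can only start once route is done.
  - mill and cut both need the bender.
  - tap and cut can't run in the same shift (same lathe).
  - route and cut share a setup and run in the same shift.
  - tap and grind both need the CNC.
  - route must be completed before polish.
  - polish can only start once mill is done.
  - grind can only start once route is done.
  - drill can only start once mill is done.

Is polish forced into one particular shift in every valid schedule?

polish can be shift 3 (e.g. route in shift 1; drill in shift 3; polish in shift 3; mill in shift 2; cut in shift 1; tap in shift 3; grind in shift 2) or shift 4 (e.g. tap in shift 3; drill in shift 3; grind in shift 2; route in shift 1; cut in shift 1; polish in shift 4; mill in shift 2).

No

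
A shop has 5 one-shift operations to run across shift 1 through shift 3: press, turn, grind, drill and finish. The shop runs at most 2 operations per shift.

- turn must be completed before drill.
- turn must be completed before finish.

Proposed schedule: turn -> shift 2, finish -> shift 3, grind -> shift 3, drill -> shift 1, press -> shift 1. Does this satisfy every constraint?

Invalid. turn must be completed before drill.

turn must be completed before finish — holds.
The shop runs at most 2 operations per shift — holds.
turn must be completed before drill — violated.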